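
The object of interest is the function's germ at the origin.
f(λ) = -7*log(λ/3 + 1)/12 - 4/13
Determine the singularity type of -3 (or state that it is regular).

The term (-7/12)*log(1 - λ/(-3)) has argument 1 - -3/(-3) = 0 at -3: a logarithmic (infinitely-sheeted) branch point; the remaining terms are analytic or single-valued there.

The point is a logarithmic branch point.


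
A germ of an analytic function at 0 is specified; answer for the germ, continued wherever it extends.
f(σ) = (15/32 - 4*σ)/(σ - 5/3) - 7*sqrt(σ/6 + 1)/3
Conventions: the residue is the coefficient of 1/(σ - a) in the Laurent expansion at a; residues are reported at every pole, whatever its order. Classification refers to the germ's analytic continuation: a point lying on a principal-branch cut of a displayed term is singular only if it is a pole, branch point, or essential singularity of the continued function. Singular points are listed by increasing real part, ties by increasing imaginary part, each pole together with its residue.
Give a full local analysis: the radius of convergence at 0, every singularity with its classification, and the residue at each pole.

Radius of convergence at 0: 5/3.
At -6: an algebraic (square-root) branch point.
At 5/3: a pole of order 1; residue -595/96.

Denominator factor (σ - 5/3): pole of order 1 at 5/3, modulus 5/3.
Branch term (-7/3)*sqrt(1 - σ/(-6)): its argument vanishes at σ = -6, a square-root branch point, modulus 6.
The radius of convergence is the smallest modulus among the singular points: 5/3.
The branch term is analytic at 5/3 and contributes nothing to the residue; only the rational part matters.
At the order-1 pole 5/3 set g(σ) = (σ - (5/3))*(rational part) = 15/32 - 4*σ.
Simple pole: residue = g(a) at a = 5/3, which is -595/96.
List the singular points by increasing real part (a conjugate pair: the negative imaginary part first).


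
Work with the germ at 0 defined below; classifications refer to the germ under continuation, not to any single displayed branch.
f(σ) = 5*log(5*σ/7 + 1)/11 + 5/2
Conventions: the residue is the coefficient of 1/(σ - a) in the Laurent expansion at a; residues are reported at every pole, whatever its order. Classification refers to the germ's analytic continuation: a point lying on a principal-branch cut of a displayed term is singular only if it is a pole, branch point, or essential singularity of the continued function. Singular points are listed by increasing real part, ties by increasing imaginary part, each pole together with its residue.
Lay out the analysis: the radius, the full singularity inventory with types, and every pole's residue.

Branch term (5/11)*log(1 - σ/(-7/5)): its argument vanishes at σ = -7/5, a logarithmic branch point, modulus 7/5.
The radius of convergence is the smallest modulus among the singular points: 7/5.

Radius of convergence at 0: 7/5.
At -7/5: a logarithmic branch point.


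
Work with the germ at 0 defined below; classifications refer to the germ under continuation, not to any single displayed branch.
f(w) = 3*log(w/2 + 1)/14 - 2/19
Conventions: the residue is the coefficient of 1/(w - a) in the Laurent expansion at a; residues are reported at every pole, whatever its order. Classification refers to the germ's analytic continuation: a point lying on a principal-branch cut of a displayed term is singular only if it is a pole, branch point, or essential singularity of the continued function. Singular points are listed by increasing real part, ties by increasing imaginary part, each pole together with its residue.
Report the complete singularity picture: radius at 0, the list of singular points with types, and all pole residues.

Radius of convergence at 0: 2.
At -2: a logarithmic branch point.

Branch term (3/14)*log(1 - w/(-2)): its argument vanishes at w = -2, a logarithmic branch point, modulus 2.
The radius of convergence is the smallest modulus among the singular points: 2.


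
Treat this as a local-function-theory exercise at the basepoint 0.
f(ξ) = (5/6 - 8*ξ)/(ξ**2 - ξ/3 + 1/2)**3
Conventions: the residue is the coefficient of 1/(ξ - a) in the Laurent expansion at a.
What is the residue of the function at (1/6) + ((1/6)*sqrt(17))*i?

The residue is ((729/4913)*sqrt(17))*i.

The factor ξ**2 - ξ/3 + 1/2 splits as (ξ - a)(ξ - a') with a = (1/6) + ((1/6)*sqrt(17))*i, a' = (1/6) - ((1/6)*sqrt(17))*i. At the order-3 pole a set g(ξ) = (ξ - a)^3*f(ξ) = [5/6 - 8*ξ] / (ξ - a')^3.
Order-3 pole: residue = g''(a)/2; g''((1/6) + ((1/6)*sqrt(17))*i) = ((1458/4913)*sqrt(17))*i, so the residue is ((729/4913)*sqrt(17))*i.


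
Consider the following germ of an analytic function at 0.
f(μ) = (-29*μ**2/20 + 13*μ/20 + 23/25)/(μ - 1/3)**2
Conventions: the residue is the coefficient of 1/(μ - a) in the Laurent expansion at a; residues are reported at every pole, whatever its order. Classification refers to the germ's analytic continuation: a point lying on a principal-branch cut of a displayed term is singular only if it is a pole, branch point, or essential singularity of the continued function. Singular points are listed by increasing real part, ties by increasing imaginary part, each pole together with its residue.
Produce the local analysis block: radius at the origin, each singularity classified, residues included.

Denominator factor (μ - 1/3)^2: pole of order 2 at 1/3, modulus 1/3.
The radius of convergence is the smallest modulus among the singular points: 1/3.
At the order-2 pole 1/3 set g(μ) = (μ - (1/3))^2*f(μ) = -29*μ**2/20 + 13*μ/20 + 23/25.
Order-2 pole: residue = g'(a); g'(1/3) = -19/60, so the residue is -19/60.

Radius of convergence at 0: 1/3.
At 1/3: a pole of order 2; residue -19/60.


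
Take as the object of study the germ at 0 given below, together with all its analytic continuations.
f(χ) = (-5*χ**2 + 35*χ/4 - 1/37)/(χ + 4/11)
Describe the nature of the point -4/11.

The denominator factor χ + 4/11 vanishes at -4/11 and appears to the power 1; the numerator there equals -17326/4477, nonzero, and no other factor vanishes.
Hence a pole whose order is the multiplicity, 1.

The point is a pole of order 1.


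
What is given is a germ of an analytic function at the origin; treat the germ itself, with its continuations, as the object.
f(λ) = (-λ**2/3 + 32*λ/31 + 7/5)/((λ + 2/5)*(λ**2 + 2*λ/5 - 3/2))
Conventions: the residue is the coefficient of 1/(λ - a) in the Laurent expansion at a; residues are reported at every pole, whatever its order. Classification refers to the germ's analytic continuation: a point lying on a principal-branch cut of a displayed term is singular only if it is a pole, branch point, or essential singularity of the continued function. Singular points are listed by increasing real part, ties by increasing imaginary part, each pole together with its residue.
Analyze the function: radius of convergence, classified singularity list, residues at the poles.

Radius of convergence at 0: 2/5.
At -1/5 - (1/10)*sqrt(154): a pole of order 1; residue 2017/13950 - (5519/153450)*sqrt(154).
At -2/5: a pole of order 1; residue -4342/6975.
At -1/5 + (1/10)*sqrt(154): a pole of order 1; residue 2017/13950 + (5519/153450)*sqrt(154).

Denominator factor (λ**2 + 2*λ/5 - 3/2): discriminant 154/25, real irrational roots -1/5 + (1/10)*sqrt(154) and -1/5 - (1/10)*sqrt(154); poles of order 1, moduli -1/5 + (1/10)*sqrt(154) and 1/5 + (1/10)*sqrt(154).
Denominator factor (λ + 2/5): pole of order 1 at -2/5, modulus 2/5.
The radius of convergence is the smallest modulus among the singular points: 2/5.
The factor λ**2 + 2*λ/5 - 3/2 splits as (λ - a)(λ - a') with a = -1/5 - (1/10)*sqrt(154), a' = -1/5 + (1/10)*sqrt(154). At the order-1 pole a set g(λ) = (λ - a)*f(λ) = [(-λ**2/3 + 32*λ/31 + 7/5)/(λ + 2/5)] / (λ - a').
Simple pole: residue = g(a) at a = -1/5 - (1/10)*sqrt(154), which is 2017/13950 - (5519/153450)*sqrt(154).
At the order-1 pole -2/5 set g(λ) = (λ - (-2/5))*f(λ) = (-λ**2/3 + 32*λ/31 + 7/5)/(λ**2 + 2*λ/5 - 3/2).
Simple pole: residue = g(a) at a = -2/5, which is -4342/6975.
The factor λ**2 + 2*λ/5 - 3/2 splits as (λ - a)(λ - a') with a = -1/5 + (1/10)*sqrt(154), a' = -1/5 - (1/10)*sqrt(154). At the order-1 pole a set g(λ) = (λ - a)*f(λ) = [(-λ**2/3 + 32*λ/31 + 7/5)/(λ + 2/5)] / (λ - a').
Simple pole: residue = g(a) at a = -1/5 + (1/10)*sqrt(154), which is 2017/13950 + (5519/153450)*sqrt(154).
List the singular points by increasing real part (a conjugate pair: the negative imaginary part first).


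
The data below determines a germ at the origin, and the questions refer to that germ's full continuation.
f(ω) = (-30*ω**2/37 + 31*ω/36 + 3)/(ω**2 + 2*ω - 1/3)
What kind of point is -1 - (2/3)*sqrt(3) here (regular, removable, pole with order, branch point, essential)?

The denominator factor ω**2 + 2*ω - 1/3 vanishes at -1 - (2/3)*sqrt(3) and appears to the power 1; the numerator there equals 329/1332 - (3307/1998)*sqrt(3), nonzero, and no other factor vanishes.
Hence a pole whose order is the multiplicity, 1.

The point is a pole of order 1.


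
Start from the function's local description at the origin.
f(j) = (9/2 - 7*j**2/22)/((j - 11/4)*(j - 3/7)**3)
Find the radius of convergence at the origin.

The radius of convergence is 3/7.

Denominator factor (j - 3/7)^3: pole of order 3 at 3/7, modulus 3/7.
Denominator factor (j - 11/4): pole of order 1 at 11/4, modulus 11/4.
The radius of convergence is the smallest modulus among the singular points: 3/7.


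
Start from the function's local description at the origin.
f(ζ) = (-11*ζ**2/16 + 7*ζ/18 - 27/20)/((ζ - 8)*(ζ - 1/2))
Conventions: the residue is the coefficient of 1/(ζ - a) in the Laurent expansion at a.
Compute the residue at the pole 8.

The residue is -7603/1350.

At the order-1 pole 8 set g(ζ) = (ζ - (8))*f(ζ) = (-11*ζ**2/16 + 7*ζ/18 - 27/20)/(ζ - 1/2).
Simple pole: residue = g(a) at a = 8, which is -7603/1350.


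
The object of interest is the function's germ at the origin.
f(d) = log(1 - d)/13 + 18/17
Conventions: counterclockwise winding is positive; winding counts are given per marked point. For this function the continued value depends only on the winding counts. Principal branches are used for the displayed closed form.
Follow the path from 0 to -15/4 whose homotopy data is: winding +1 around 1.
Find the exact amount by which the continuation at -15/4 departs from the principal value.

Continued minus principal equals (2/13)*pi*i.

The rational part is single-valued and drops out of the difference; each branch term changes only by its own monodromy.
(1/13)*log(1 - d/(1)): each positive loop around 1 adds 2*pi*i to the log, so winding +1 contributes (1/13)*(1)*2*pi*i = (2/13)*pi*i.
Summing the contributions at d = -15/4 gives (2/13)*pi*i.


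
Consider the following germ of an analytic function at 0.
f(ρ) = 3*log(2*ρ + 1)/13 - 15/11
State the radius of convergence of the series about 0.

The radius of convergence is 1/2.

Branch term (3/13)*log(1 - ρ/(-1/2)): its argument vanishes at ρ = -1/2, a logarithmic branch point, modulus 1/2.
The radius of convergence is the smallest modulus among the singular points: 1/2.


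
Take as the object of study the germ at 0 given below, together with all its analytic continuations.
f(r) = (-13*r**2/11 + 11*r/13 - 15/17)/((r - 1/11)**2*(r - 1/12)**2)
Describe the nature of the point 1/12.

The denominator factor r - 1/12 vanishes at 1/12 and appears to the power 2; the numerator there equals -287069/350064, nonzero, and no other factor vanishes.
Hence a pole whose order is the multiplicity, 2.

The point is a pole of order 2.


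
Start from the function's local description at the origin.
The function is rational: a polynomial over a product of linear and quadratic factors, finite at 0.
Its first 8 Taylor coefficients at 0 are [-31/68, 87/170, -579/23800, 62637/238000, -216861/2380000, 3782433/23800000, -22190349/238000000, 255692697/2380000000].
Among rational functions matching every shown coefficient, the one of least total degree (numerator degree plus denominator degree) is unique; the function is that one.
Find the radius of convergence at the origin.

No rational of total degree below 4 reproduces all 8 coefficients; solving the [2/2] Pade equations on them gives f(δ) = (-5*δ**2/7 - 3*δ/4 + 31/34)/(δ**2 - 3*δ/5 - 2), whose expansion matches every shown term.
Denominator factor (δ**2 - 3*δ/5 - 2): discriminant 209/25, real irrational roots 3/10 + (1/10)*sqrt(209) and 3/10 - (1/10)*sqrt(209); poles of order 1, moduli 3/10 + (1/10)*sqrt(209) and -3/10 + (1/10)*sqrt(209).
The radius of convergence is the smallest modulus among the singular points: -3/10 + (1/10)*sqrt(209).

The radius of convergence is -3/10 + (1/10)*sqrt(209).


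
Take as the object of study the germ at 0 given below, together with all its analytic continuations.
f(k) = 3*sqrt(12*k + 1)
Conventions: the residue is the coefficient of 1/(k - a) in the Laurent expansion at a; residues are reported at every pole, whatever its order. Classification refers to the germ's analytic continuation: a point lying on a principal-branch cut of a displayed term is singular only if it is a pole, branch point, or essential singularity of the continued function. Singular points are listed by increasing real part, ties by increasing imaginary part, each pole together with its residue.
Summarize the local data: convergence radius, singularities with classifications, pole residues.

Branch term (3)*sqrt(1 - k/(-1/12)): its argument vanishes at k = -1/12, a square-root branch point, modulus 1/12.
The radius of convergence is the smallest modulus among the singular points: 1/12.

Radius of convergence at 0: 1/12.
At -1/12: an algebraic (square-root) branch point.


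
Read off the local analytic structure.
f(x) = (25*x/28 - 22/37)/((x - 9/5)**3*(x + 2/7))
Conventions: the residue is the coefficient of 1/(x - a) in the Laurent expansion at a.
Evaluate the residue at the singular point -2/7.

The residue is 2695875/28787258.

At the order-1 pole -2/7 set g(x) = (x - (-2/7))*f(x) = (25*x/28 - 22/37)/(x - 9/5)**3.
Simple pole: residue = g(a) at a = -2/7, which is 2695875/28787258.


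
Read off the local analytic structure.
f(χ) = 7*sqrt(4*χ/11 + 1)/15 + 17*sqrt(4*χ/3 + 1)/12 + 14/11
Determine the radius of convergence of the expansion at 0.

Branch term (17/12)*sqrt(1 - χ/(-3/4)): its argument vanishes at χ = -3/4, a square-root branch point, modulus 3/4.
Branch term (7/15)*sqrt(1 - χ/(-11/4)): its argument vanishes at χ = -11/4, a square-root branch point, modulus 11/4.
The radius of convergence is the smallest modulus among the singular points: 3/4.

The radius of convergence is 3/4.


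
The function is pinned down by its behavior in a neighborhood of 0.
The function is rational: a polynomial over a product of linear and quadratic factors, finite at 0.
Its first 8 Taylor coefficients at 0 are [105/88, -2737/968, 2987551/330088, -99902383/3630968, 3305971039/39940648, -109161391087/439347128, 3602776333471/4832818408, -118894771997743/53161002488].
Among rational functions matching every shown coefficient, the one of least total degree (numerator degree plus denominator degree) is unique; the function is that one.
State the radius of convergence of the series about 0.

No rational of total degree below 4 reproduces all 8 coefficients; solving the [2/2] Pade equations on them gives f(y) = (17*y**2/31 + 19*y/24 + 5/8)/((y + 1/3)*(y + 11/7)), whose expansion matches every shown term.
Denominator factor (y + 1/3): pole of order 1 at -1/3, modulus 1/3.
Denominator factor (y + 11/7): pole of order 1 at -11/7, modulus 11/7.
The radius of convergence is the smallest modulus among the singular points: 1/3.

The radius of convergence is 1/3.


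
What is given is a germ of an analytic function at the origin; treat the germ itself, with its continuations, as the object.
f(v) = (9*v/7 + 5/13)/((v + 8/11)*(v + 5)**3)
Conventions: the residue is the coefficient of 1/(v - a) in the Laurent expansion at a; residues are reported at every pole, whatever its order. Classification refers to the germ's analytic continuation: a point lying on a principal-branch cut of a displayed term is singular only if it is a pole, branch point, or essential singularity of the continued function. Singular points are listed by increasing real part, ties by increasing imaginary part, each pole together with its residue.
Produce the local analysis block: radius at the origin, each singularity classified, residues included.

Denominator factor (v + 8/11): pole of order 1 at -8/11, modulus 8/11.
Denominator factor (v + 5)^3: pole of order 3 at -5, modulus 5.
The radius of convergence is the smallest modulus among the singular points: 8/11.
At the order-3 pole -5 set g(v) = (v - (-5))^3*f(v) = (9*v/7 + 5/13)/(v + 8/11).
Order-3 pole: residue = g''(a)/2; g''(-5) = 133342/9447893, so the residue is 66671/9447893.
At the order-1 pole -8/11 set g(v) = (v - (-8/11))*f(v) = (9*v/7 + 5/13)/(v + 5)**3.
Simple pole: residue = g(a) at a = -8/11, which is -66671/9447893.
List the singular points by increasing real part (a conjugate pair: the negative imaginary part first).

Radius of convergence at 0: 8/11.
At -5: a pole of order 3; residue 66671/9447893.
At -8/11: a pole of order 1; residue -66671/9447893.


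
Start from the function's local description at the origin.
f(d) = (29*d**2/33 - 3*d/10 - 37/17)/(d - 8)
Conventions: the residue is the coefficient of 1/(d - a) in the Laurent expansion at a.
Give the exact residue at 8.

At the order-1 pole 8 set g(d) = (d - (8))*f(d) = 29*d**2/33 - 3*d/10 - 37/17.
Simple pole: residue = g(a) at a = 8, which is 144923/2805.

The residue is 144923/2805.


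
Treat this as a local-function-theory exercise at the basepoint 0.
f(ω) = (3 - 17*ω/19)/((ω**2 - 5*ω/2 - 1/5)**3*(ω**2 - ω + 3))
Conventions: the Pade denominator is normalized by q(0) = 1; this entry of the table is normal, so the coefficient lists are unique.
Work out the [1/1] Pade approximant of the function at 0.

The Pade approximant has numerator coefficients [-125, 735503875/486894]; denominator coefficients [1, 325195/12813].

Taylor coefficients needed (expand at 0): a_0 = -125, a_1 = 533875/114, a_2 = -40649375/342.
Write the denominator as Q(ω) = 1 + q1*ω. Requiring Q*f - P = O(ω^3) with deg P <= 1 kills the coefficients of ω^2..ω^2 in Q*f:
  ω^2: a_2 + q1*a_1 = 0, i.e. -40649375/342 + (533875/114)*q1 = 0.
Solving this linear system: q1 = 325195/12813.
The numerator is Q*f truncated at degree 1: P0 = a_0 = -125; P1 = a_1 + q1*a_0 = 735503875/486894.


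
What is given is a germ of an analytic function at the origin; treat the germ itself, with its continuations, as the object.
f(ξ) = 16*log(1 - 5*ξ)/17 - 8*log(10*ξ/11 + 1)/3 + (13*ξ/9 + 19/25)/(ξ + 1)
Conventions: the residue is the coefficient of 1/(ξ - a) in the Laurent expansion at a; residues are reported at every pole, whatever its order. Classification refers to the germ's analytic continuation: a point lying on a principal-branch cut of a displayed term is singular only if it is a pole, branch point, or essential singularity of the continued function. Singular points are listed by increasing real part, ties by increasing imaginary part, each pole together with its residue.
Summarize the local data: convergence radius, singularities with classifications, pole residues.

Radius of convergence at 0: 1/5.
At -11/10: a logarithmic branch point.
At -1: a pole of order 1; residue -154/225.
At 1/5: a logarithmic branch point.

Denominator factor (ξ + 1): pole of order 1 at -1, modulus 1.
Branch term (16/17)*log(1 - ξ/(1/5)): its argument vanishes at ξ = 1/5, a logarithmic branch point, modulus 1/5.
Branch term (-8/3)*log(1 - ξ/(-11/10)): its argument vanishes at ξ = -11/10, a logarithmic branch point, modulus 11/10.
The radius of convergence is the smallest modulus among the singular points: 1/5.
The branch terms are analytic at -1 and contribute nothing to the residue; only the rational part matters.
At the order-1 pole -1 set g(ξ) = (ξ - (-1))*(rational part) = 13*ξ/9 + 19/25.
Simple pole: residue = g(a) at a = -1, which is -154/225.
List the singular points by increasing real part (a conjugate pair: the negative imaginary part first).


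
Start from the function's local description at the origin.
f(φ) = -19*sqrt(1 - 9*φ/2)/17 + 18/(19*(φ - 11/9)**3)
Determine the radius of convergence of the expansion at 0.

The radius of convergence is 2/9.

Denominator factor (φ - 11/9)^3: pole of order 3 at 11/9, modulus 11/9.
Branch term (-19/17)*sqrt(1 - φ/(2/9)): its argument vanishes at φ = 2/9, a square-root branch point, modulus 2/9.
The radius of convergence is the smallest modulus among the singular points: 2/9.


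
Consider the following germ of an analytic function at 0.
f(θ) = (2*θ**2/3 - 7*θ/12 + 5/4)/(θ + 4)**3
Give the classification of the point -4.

The point is a pole of order 3.

The denominator factor θ + 4 vanishes at -4 and appears to the power 3; the numerator there equals 57/4, nonzero, and no other factor vanishes.
Hence a pole whose order is the multiplicity, 3.


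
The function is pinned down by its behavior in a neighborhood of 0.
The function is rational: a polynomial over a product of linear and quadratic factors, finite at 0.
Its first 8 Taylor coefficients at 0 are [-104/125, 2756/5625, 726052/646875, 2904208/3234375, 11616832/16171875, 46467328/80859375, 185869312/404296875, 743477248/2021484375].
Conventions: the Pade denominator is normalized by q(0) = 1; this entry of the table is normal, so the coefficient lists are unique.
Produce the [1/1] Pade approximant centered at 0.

Taylor coefficients needed (read off): a_0 = -104/125, a_1 = 2756/5625, a_2 = 726052/646875.
Write the denominator as Q(ν) = 1 + q1*ν. Requiring Q*f - P = O(ν^3) with deg P <= 1 kills the coefficients of ν^2..ν^2 in Q*f:
  ν^2: a_2 + q1*a_1 = 0, i.e. 726052/646875 + (2756/5625)*q1 = 0.
Solving this linear system: q1 = -181513/79235.
The numerator is Q*f truncated at degree 1: P0 = a_0 = -104/125; P1 = a_1 + q1*a_0 = 131428/54855.

The Pade approximant has numerator coefficients [-104/125, 131428/54855]; denominator coefficients [1, -181513/79235].


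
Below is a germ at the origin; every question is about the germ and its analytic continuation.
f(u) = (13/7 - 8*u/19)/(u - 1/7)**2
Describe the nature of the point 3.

The point is a regular point.

Denominator factors: u - 1/7 = 20/7 at u = 3 — none vanishes.
So the germ continues analytically to 3.


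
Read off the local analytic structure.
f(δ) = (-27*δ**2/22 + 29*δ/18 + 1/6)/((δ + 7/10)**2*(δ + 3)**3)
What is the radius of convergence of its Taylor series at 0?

Denominator factor (δ + 3)^3: pole of order 3 at -3, modulus 3.
Denominator factor (δ + 7/10)^2: pole of order 2 at -7/10, modulus 7/10.
The radius of convergence is the smallest modulus among the singular points: 7/10.

The radius of convergence is 7/10.


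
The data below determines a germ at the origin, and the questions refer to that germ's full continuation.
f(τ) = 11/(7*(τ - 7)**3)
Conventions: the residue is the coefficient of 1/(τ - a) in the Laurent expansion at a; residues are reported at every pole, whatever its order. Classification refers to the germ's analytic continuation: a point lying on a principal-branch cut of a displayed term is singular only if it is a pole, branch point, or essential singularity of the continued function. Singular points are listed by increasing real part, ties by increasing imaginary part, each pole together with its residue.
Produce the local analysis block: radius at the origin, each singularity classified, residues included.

Radius of convergence at 0: 7.
At 7: a pole of order 3; residue 0.

Denominator factor (τ - 7)^3: pole of order 3 at 7, modulus 7.
The radius of convergence is the smallest modulus among the singular points: 7.
At the order-3 pole 7 set g(τ) = (τ - (7))^3*f(τ) = 11/7.
Order-3 pole: residue = g''(a)/2; g''(7) = 0, so the residue is 0.


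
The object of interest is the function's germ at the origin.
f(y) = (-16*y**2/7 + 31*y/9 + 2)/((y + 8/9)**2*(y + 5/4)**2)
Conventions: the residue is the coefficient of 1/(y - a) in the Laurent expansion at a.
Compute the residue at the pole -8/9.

At the order-2 pole -8/9 set g(y) = (y - (-8/9))^2*f(y) = (-16*y**2/7 + 31*y/9 + 2)/(y + 5/4)**2.
Order-2 pole: residue = g'(a); g'(-8/9) = 2758608/15379, so the residue is 2758608/15379.

The residue is 2758608/15379.


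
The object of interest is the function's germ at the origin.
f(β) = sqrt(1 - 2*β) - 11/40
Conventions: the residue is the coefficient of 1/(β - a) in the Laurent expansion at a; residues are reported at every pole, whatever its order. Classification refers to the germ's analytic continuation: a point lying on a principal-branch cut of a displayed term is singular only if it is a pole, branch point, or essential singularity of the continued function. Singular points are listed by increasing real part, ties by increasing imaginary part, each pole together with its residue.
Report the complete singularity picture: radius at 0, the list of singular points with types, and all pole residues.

Branch term (1)*sqrt(1 - β/(1/2)): its argument vanishes at β = 1/2, a square-root branch point, modulus 1/2.
The radius of convergence is the smallest modulus among the singular points: 1/2.

Radius of convergence at 0: 1/2.
At 1/2: an algebraic (square-root) branch point.


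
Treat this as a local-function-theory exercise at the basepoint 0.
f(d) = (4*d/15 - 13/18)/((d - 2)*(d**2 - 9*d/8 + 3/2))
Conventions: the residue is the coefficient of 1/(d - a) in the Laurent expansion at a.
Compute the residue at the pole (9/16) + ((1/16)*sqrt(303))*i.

The factor d**2 - 9*d/8 + 3/2 splits as (d - a)(d - a') with a = (9/16) + ((1/16)*sqrt(303))*i, a' = (9/16) - ((1/16)*sqrt(303))*i. At the order-1 pole a set g(d) = (d - a)*f(d) = [(4*d/15 - 13/18)/(d - 2)] / (d - a').
Simple pole: residue = g(a) at a = (9/16) + ((1/16)*sqrt(303))*i, which is (17/585) - ((1639/177255)*sqrt(303))*i.

The residue is (17/585) - ((1639/177255)*sqrt(303))*i.


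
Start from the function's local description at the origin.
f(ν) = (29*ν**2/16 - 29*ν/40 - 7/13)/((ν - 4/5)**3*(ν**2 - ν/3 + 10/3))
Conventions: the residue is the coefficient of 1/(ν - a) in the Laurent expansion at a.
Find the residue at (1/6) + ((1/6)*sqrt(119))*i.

The factor ν**2 - ν/3 + 10/3 splits as (ν - a)(ν - a') with a = (1/6) + ((1/6)*sqrt(119))*i, a' = (1/6) - ((1/6)*sqrt(119))*i. At the order-1 pole a set g(ν) = (ν - a)*f(ν) = [(29*ν**2/16 - 29*ν/40 - 7/13)/(ν - 4/5)**3] / (ν - a').
Simple pole: residue = g(a) at a = (1/6) + ((1/6)*sqrt(119))*i, which is (-20022675/139652188) + ((183038475/9496348784)*sqrt(119))*i.

The residue is (-20022675/139652188) + ((183038475/9496348784)*sqrt(119))*i.


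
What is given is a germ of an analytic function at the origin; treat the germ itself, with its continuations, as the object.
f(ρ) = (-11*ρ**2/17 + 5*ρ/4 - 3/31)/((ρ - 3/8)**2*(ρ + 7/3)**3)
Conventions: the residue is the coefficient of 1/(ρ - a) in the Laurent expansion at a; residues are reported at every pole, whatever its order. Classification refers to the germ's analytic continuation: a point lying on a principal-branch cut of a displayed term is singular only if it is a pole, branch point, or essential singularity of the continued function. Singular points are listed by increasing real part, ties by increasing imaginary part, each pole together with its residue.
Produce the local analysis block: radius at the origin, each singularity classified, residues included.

Denominator factor (ρ - 3/8)^2: pole of order 2 at 3/8, modulus 3/8.
Denominator factor (ρ + 7/3)^3: pole of order 3 at -7/3, modulus 7/3.
The radius of convergence is the smallest modulus among the singular points: 3/8.
At the order-3 pole -7/3 set g(ρ) = (ρ - (-7/3))^3*f(ρ) = (-11*ρ**2/17 + 5*ρ/4 - 3/31)/(ρ - 3/8)**2.
Order-3 pole: residue = g''(a)/2; g''(-7/3) = -33035904/723636875, so the residue is -16517952/723636875.
At the order-2 pole 3/8 set g(ρ) = (ρ - (3/8))^2*f(ρ) = (-11*ρ**2/17 + 5*ρ/4 - 3/31)/(ρ + 7/3)**3.
Order-2 pole: residue = g'(a); g'(3/8) = 16517952/723636875, so the residue is 16517952/723636875.
List the singular points by increasing real part (a conjugate pair: the negative imaginary part first).

Radius of convergence at 0: 3/8.
At -7/3: a pole of order 3; residue -16517952/723636875.
At 3/8: a pole of order 2; residue 16517952/723636875.


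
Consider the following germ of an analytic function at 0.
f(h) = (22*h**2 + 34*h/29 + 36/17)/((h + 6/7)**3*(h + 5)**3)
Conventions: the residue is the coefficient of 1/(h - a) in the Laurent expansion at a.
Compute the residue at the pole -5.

The residue is -7750676332/10111996457.

At the order-3 pole -5 set g(h) = (h - (-5))^3*f(h) = (22*h**2 + 34*h/29 + 36/17)/(h + 6/7)**3.
Order-3 pole: residue = g''(a)/2; g''(-5) = -15501352664/10111996457, so the residue is -7750676332/10111996457.


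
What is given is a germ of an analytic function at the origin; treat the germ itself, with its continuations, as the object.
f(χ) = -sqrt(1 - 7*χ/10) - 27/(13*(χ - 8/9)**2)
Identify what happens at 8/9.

The denominator factor χ - 8/9 vanishes at 8/9 and appears to the power 2; the numerator there equals -27/13, nonzero, and no other factor vanishes.
The branch terms are analytic at this point.
Hence a pole whose order is the multiplicity, 2.

The point is a pole of order 2.


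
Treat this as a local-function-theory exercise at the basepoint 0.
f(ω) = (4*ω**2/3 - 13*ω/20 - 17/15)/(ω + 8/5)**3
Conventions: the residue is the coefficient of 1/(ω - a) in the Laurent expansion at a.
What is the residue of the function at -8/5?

At the order-3 pole -8/5 set g(ω) = (ω - (-8/5))^3*f(ω) = 4*ω**2/3 - 13*ω/20 - 17/15.
Order-3 pole: residue = g''(a)/2; g''(-8/5) = 8/3, so the residue is 4/3.

The residue is 4/3.


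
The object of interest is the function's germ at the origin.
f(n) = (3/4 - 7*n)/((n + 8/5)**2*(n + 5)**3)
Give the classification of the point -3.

Denominator factors: n + 5 = 2 at n = -3; n + 8/5 = -7/5 at n = -3 — none vanishes.
So the germ continues analytically to -3.

The point is a regular point.


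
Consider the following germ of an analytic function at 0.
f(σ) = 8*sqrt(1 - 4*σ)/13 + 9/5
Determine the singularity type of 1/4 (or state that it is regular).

The point is an algebraic (square-root) branch point.

The term (8/13)*sqrt(1 - σ/(1/4)) has argument 1 - 1/4/(1/4) = 0 at 1/4: a square-root (algebraic, two-sheeted) branch point; the remaining terms are analytic or single-valued there.


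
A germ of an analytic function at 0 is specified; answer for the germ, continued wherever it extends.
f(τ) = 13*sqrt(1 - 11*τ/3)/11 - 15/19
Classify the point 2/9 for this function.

The point is a regular point.

There is no denominator, hence no pole anywhere.
Branch term sqrt(1 - τ/(3/11)): argument at 2/9 is 5/27, nonzero, so 2/9 is not its branch point (a point on a principal cut is still regular for the continued germ).
So the germ continues analytically to 2/9.


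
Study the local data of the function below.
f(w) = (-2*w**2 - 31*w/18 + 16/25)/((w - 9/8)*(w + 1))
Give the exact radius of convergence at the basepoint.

The radius of convergence is 1.

Denominator factor (w - 9/8): pole of order 1 at 9/8, modulus 9/8.
Denominator factor (w + 1): pole of order 1 at -1, modulus 1.
The radius of convergence is the smallest modulus among the singular points: 1.


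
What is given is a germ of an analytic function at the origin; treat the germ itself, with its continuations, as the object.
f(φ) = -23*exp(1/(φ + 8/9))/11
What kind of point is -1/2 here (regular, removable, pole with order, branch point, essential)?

There is no denominator, hence no pole anywhere.
The essential point of exp(1/(φ - (-8/9))) is -8/9, not -1/2.
So the germ continues analytically to -1/2.

The point is a regular point.


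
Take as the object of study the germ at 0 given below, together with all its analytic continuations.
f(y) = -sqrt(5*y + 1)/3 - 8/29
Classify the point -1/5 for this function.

The point is an algebraic (square-root) branch point.

The term (-1/3)*sqrt(1 - y/(-1/5)) has argument 1 - -1/5/(-1/5) = 0 at -1/5: a square-root (algebraic, two-sheeted) branch point; the remaining terms are analytic or single-valued there.


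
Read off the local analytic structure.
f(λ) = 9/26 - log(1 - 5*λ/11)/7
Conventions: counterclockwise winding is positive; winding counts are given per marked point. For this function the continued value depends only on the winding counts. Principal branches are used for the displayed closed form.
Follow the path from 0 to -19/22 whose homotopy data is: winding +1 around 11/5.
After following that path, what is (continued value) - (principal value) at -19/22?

Continued minus principal equals -(2/7)*pi*i.

The rational part is single-valued and drops out of the difference; each branch term changes only by its own monodromy.
(-1/7)*log(1 - λ/(11/5)): each positive loop around 11/5 adds 2*pi*i to the log, so winding +1 contributes (-1/7)*(1)*2*pi*i = -(2/7)*pi*i.
Summing the contributions at λ = -19/22 gives -(2/7)*pi*i.


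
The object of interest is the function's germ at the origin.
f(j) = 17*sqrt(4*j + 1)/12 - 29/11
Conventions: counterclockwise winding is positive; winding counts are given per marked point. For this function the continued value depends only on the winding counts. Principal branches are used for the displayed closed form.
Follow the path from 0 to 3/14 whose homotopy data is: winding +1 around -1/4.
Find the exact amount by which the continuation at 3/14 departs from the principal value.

Continued minus principal equals -(17/42)*sqrt(91).

The rational part is single-valued and drops out of the difference; each branch term changes only by its own monodromy.
(17/12)*sqrt(1 - j/(-1/4)): winding +1 is odd, the square root flips sign, contributing -2*(17/12)*sqrt(1 - (3/14)/(-1/4)) = -2*(17/12)*sqrt(13/7) = -(17/42)*sqrt(91).
Summing the contributions at j = 3/14 gives -(17/42)*sqrt(91).


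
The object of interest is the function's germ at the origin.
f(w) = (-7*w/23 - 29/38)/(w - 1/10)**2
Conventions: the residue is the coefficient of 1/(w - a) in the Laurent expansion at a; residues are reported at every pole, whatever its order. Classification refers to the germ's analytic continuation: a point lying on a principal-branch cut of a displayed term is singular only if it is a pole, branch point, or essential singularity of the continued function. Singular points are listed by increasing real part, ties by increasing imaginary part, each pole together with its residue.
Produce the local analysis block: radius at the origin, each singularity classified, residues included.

Denominator factor (w - 1/10)^2: pole of order 2 at 1/10, modulus 1/10.
The radius of convergence is the smallest modulus among the singular points: 1/10.
At the order-2 pole 1/10 set g(w) = (w - (1/10))^2*f(w) = -7*w/23 - 29/38.
Order-2 pole: residue = g'(a); g'(1/10) = -7/23, so the residue is -7/23.

Radius of convergence at 0: 1/10.
At 1/10: a pole of order 2; residue -7/23.


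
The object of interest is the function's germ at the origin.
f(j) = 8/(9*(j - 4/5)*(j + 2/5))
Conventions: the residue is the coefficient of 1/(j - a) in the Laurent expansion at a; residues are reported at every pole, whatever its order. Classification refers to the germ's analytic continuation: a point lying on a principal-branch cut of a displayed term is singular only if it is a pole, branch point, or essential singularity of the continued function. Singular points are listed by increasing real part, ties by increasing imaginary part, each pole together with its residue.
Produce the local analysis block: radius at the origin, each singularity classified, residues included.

Radius of convergence at 0: 2/5.
At -2/5: a pole of order 1; residue -20/27.
At 4/5: a pole of order 1; residue 20/27.

Denominator factor (j + 2/5): pole of order 1 at -2/5, modulus 2/5.
Denominator factor (j - 4/5): pole of order 1 at 4/5, modulus 4/5.
The radius of convergence is the smallest modulus among the singular points: 2/5.
At the order-1 pole -2/5 set g(j) = (j - (-2/5))*f(j) = 8/(9*(j - 4/5)).
Simple pole: residue = g(a) at a = -2/5, which is -20/27.
At the order-1 pole 4/5 set g(j) = (j - (4/5))*f(j) = 8/(9*(j + 2/5)).
Simple pole: residue = g(a) at a = 4/5, which is 20/27.
List the singular points by increasing real part (a conjugate pair: the negative imaginary part first).


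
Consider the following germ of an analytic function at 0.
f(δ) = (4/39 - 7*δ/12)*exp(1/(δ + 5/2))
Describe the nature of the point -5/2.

The exponent 1/(δ - (-5/2)) has a pole at -5/2, so exp(1/(δ - (-5/2))) takes every nonzero value near it: an essential singularity (not a pole of any order).

The point is an essential singularity.


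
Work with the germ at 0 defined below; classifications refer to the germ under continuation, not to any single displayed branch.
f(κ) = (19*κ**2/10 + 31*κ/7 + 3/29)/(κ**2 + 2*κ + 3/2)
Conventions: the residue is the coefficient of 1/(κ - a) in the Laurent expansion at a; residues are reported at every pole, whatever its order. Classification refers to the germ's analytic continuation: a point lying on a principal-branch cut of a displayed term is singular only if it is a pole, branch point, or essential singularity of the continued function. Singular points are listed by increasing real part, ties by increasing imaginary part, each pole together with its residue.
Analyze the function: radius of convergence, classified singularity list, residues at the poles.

Denominator factor (κ**2 + 2*κ + 3/2): discriminant -2, complex-conjugate roots (-1) + ((1/2)*sqrt(2))*i and (-1) - ((1/2)*sqrt(2))*i; poles of order 1, moduli (1/2)*sqrt(6) and (1/2)*sqrt(6).
The radius of convergence is the smallest modulus among the singular points: (1/2)*sqrt(6).
The factor κ**2 + 2*κ + 3/2 splits as (κ - a)(κ - a') with a = (-1) - ((1/2)*sqrt(2))*i, a' = (-1) + ((1/2)*sqrt(2))*i. At the order-1 pole a set g(κ) = (κ - a)*f(κ) = [19*κ**2/10 + 31*κ/7 + 3/29] / (κ - a').
Simple pole: residue = g(a) at a = (-1) - ((1/2)*sqrt(2))*i, which is (11/35) - ((13703/8120)*sqrt(2))*i.
The factor κ**2 + 2*κ + 3/2 splits as (κ - a)(κ - a') with a = (-1) + ((1/2)*sqrt(2))*i, a' = (-1) - ((1/2)*sqrt(2))*i. At the order-1 pole a set g(κ) = (κ - a)*f(κ) = [19*κ**2/10 + 31*κ/7 + 3/29] / (κ - a').
Simple pole: residue = g(a) at a = (-1) + ((1/2)*sqrt(2))*i, which is (11/35) + ((13703/8120)*sqrt(2))*i.
List the singular points by increasing real part (a conjugate pair: the negative imaginary part first).

Radius of convergence at 0: (1/2)*sqrt(6).
At (-1) - ((1/2)*sqrt(2))*i: a pole of order 1; residue (11/35) - ((13703/8120)*sqrt(2))*i.
At (-1) + ((1/2)*sqrt(2))*i: a pole of order 1; residue (11/35) + ((13703/8120)*sqrt(2))*i.


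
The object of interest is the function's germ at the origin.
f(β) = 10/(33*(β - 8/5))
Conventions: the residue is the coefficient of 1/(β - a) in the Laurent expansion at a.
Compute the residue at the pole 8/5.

The residue is 10/33.

At the order-1 pole 8/5 set g(β) = (β - (8/5))*f(β) = 10/33.
Simple pole: residue = g(a) at a = 8/5, which is 10/33.


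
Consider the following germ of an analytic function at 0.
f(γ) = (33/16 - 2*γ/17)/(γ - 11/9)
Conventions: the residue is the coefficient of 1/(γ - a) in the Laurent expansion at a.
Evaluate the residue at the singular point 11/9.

At the order-1 pole 11/9 set g(γ) = (γ - (11/9))*f(γ) = 33/16 - 2*γ/17.
Simple pole: residue = g(a) at a = 11/9, which is 4697/2448.

The residue is 4697/2448.


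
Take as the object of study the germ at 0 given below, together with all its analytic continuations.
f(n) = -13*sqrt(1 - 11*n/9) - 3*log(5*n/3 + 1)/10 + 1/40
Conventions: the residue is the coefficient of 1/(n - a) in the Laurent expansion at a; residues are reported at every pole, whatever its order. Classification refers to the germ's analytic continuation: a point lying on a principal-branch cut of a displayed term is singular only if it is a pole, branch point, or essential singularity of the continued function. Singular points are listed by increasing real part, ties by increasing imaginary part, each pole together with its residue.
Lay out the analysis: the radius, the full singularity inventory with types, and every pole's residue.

Branch term (-3/10)*log(1 - n/(-3/5)): its argument vanishes at n = -3/5, a logarithmic branch point, modulus 3/5.
Branch term (-13)*sqrt(1 - n/(9/11)): its argument vanishes at n = 9/11, a square-root branch point, modulus 9/11.
The radius of convergence is the smallest modulus among the singular points: 3/5.
List the singular points by increasing real part (a conjugate pair: the negative imaginary part first).

Radius of convergence at 0: 3/5.
At -3/5: a logarithmic branch point.
At 9/11: an algebraic (square-root) branch point.
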